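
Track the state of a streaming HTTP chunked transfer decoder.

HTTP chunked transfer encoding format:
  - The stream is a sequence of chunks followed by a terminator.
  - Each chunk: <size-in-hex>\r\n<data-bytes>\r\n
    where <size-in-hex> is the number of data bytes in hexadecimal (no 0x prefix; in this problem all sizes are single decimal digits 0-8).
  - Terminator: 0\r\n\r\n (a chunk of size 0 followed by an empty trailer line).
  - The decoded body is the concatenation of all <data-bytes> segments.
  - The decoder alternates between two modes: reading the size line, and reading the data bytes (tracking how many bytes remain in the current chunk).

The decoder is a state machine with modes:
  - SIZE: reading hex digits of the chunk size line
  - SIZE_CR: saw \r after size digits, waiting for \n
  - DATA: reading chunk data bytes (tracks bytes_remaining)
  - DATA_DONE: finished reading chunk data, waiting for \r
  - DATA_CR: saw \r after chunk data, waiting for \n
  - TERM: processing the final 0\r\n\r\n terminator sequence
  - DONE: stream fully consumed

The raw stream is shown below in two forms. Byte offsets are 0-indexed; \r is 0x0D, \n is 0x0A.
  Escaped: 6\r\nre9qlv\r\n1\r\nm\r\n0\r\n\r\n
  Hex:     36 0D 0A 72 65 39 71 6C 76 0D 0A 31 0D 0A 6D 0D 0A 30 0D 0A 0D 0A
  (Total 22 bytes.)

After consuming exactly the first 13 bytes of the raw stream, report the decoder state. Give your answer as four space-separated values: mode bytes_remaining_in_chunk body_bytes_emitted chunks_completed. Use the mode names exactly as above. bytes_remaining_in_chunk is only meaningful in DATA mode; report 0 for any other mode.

Answer: SIZE_CR 0 6 1

Derivation:
Byte 0 = '6': mode=SIZE remaining=0 emitted=0 chunks_done=0
Byte 1 = 0x0D: mode=SIZE_CR remaining=0 emitted=0 chunks_done=0
Byte 2 = 0x0A: mode=DATA remaining=6 emitted=0 chunks_done=0
Byte 3 = 'r': mode=DATA remaining=5 emitted=1 chunks_done=0
Byte 4 = 'e': mode=DATA remaining=4 emitted=2 chunks_done=0
Byte 5 = '9': mode=DATA remaining=3 emitted=3 chunks_done=0
Byte 6 = 'q': mode=DATA remaining=2 emitted=4 chunks_done=0
Byte 7 = 'l': mode=DATA remaining=1 emitted=5 chunks_done=0
Byte 8 = 'v': mode=DATA_DONE remaining=0 emitted=6 chunks_done=0
Byte 9 = 0x0D: mode=DATA_CR remaining=0 emitted=6 chunks_done=0
Byte 10 = 0x0A: mode=SIZE remaining=0 emitted=6 chunks_done=1
Byte 11 = '1': mode=SIZE remaining=0 emitted=6 chunks_done=1
Byte 12 = 0x0D: mode=SIZE_CR remaining=0 emitted=6 chunks_done=1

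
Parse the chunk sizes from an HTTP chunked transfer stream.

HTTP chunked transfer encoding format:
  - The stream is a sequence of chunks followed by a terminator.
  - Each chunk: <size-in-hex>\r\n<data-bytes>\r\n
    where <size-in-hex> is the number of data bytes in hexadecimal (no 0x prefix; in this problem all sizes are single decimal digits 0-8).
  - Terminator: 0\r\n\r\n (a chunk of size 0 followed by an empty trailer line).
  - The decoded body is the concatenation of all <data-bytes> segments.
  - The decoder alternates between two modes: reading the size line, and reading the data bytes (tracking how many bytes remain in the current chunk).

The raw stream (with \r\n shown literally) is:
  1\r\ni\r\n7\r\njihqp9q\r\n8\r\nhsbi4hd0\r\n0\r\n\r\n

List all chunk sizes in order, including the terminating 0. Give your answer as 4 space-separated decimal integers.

Answer: 1 7 8 0

Derivation:
Chunk 1: stream[0..1]='1' size=0x1=1, data at stream[3..4]='i' -> body[0..1], body so far='i'
Chunk 2: stream[6..7]='7' size=0x7=7, data at stream[9..16]='jihqp9q' -> body[1..8], body so far='ijihqp9q'
Chunk 3: stream[18..19]='8' size=0x8=8, data at stream[21..29]='hsbi4hd0' -> body[8..16], body so far='ijihqp9qhsbi4hd0'
Chunk 4: stream[31..32]='0' size=0 (terminator). Final body='ijihqp9qhsbi4hd0' (16 bytes)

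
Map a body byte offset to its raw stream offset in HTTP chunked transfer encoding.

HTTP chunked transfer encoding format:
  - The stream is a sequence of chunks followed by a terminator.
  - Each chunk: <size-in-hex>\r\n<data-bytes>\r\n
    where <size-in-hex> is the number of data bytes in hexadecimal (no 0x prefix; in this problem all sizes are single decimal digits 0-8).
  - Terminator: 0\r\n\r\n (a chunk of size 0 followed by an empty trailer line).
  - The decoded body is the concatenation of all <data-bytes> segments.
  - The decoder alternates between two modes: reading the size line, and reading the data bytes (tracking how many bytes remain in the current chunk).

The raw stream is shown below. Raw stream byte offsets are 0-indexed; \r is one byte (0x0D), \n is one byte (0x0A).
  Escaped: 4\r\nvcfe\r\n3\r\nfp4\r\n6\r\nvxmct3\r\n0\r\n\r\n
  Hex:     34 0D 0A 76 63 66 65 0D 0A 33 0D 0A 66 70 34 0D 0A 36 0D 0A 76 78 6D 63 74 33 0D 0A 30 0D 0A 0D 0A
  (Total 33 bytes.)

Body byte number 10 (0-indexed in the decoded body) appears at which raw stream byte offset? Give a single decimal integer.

Answer: 23

Derivation:
Chunk 1: stream[0..1]='4' size=0x4=4, data at stream[3..7]='vcfe' -> body[0..4], body so far='vcfe'
Chunk 2: stream[9..10]='3' size=0x3=3, data at stream[12..15]='fp4' -> body[4..7], body so far='vcfefp4'
Chunk 3: stream[17..18]='6' size=0x6=6, data at stream[20..26]='vxmct3' -> body[7..13], body so far='vcfefp4vxmct3'
Chunk 4: stream[28..29]='0' size=0 (terminator). Final body='vcfefp4vxmct3' (13 bytes)
Body byte 10 at stream offset 23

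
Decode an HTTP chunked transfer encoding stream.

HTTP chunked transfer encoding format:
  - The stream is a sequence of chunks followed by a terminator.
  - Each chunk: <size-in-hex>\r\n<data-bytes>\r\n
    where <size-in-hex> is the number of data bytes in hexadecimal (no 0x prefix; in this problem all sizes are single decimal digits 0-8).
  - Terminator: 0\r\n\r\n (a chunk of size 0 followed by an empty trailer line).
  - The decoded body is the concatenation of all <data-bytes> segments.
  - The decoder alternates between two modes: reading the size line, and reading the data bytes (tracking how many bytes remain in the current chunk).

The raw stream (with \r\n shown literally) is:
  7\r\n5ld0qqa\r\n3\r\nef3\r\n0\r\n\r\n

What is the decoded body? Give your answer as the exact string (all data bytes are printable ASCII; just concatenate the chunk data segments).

Answer: 5ld0qqaef3

Derivation:
Chunk 1: stream[0..1]='7' size=0x7=7, data at stream[3..10]='5ld0qqa' -> body[0..7], body so far='5ld0qqa'
Chunk 2: stream[12..13]='3' size=0x3=3, data at stream[15..18]='ef3' -> body[7..10], body so far='5ld0qqaef3'
Chunk 3: stream[20..21]='0' size=0 (terminator). Final body='5ld0qqaef3' (10 bytes)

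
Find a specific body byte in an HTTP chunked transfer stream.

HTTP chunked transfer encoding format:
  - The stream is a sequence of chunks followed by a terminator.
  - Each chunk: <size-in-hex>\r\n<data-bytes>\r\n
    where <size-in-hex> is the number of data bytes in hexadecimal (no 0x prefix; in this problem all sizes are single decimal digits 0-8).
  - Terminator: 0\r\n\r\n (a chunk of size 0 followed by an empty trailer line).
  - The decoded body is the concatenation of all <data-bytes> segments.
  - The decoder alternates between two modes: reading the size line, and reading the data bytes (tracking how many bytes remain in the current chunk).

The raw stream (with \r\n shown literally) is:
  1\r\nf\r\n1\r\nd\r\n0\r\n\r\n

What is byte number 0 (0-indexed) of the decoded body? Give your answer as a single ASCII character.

Chunk 1: stream[0..1]='1' size=0x1=1, data at stream[3..4]='f' -> body[0..1], body so far='f'
Chunk 2: stream[6..7]='1' size=0x1=1, data at stream[9..10]='d' -> body[1..2], body so far='fd'
Chunk 3: stream[12..13]='0' size=0 (terminator). Final body='fd' (2 bytes)
Body byte 0 = 'f'

Answer: f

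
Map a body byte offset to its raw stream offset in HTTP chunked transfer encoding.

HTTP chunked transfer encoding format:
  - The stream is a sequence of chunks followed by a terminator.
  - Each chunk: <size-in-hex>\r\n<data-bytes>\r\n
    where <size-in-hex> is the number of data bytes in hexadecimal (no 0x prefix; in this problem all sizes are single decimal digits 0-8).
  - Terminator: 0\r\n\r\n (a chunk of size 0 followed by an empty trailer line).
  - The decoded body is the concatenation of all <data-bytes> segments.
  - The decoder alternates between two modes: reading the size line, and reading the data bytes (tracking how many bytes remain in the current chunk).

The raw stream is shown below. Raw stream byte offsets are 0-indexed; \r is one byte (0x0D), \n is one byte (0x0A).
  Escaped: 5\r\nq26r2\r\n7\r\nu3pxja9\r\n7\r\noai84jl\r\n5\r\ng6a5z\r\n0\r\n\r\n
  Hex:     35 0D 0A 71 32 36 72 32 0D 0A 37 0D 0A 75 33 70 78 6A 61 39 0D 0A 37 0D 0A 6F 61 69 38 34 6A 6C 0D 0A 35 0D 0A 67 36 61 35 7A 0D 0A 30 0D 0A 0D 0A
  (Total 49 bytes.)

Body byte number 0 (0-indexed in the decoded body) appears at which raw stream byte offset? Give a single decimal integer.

Answer: 3

Derivation:
Chunk 1: stream[0..1]='5' size=0x5=5, data at stream[3..8]='q26r2' -> body[0..5], body so far='q26r2'
Chunk 2: stream[10..11]='7' size=0x7=7, data at stream[13..20]='u3pxja9' -> body[5..12], body so far='q26r2u3pxja9'
Chunk 3: stream[22..23]='7' size=0x7=7, data at stream[25..32]='oai84jl' -> body[12..19], body so far='q26r2u3pxja9oai84jl'
Chunk 4: stream[34..35]='5' size=0x5=5, data at stream[37..42]='g6a5z' -> body[19..24], body so far='q26r2u3pxja9oai84jlg6a5z'
Chunk 5: stream[44..45]='0' size=0 (terminator). Final body='q26r2u3pxja9oai84jlg6a5z' (24 bytes)
Body byte 0 at stream offset 3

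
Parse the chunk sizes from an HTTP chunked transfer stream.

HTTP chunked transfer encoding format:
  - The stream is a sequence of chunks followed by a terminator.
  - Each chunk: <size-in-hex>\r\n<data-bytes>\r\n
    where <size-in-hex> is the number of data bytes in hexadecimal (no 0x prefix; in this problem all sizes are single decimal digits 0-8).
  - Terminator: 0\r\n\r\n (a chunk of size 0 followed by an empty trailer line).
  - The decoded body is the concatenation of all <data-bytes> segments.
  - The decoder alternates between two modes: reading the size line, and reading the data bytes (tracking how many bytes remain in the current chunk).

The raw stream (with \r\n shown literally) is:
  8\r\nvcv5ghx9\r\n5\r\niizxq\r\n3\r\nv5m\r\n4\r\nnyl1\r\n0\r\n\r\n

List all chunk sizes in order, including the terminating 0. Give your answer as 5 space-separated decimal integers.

Chunk 1: stream[0..1]='8' size=0x8=8, data at stream[3..11]='vcv5ghx9' -> body[0..8], body so far='vcv5ghx9'
Chunk 2: stream[13..14]='5' size=0x5=5, data at stream[16..21]='iizxq' -> body[8..13], body so far='vcv5ghx9iizxq'
Chunk 3: stream[23..24]='3' size=0x3=3, data at stream[26..29]='v5m' -> body[13..16], body so far='vcv5ghx9iizxqv5m'
Chunk 4: stream[31..32]='4' size=0x4=4, data at stream[34..38]='nyl1' -> body[16..20], body so far='vcv5ghx9iizxqv5mnyl1'
Chunk 5: stream[40..41]='0' size=0 (terminator). Final body='vcv5ghx9iizxqv5mnyl1' (20 bytes)

Answer: 8 5 3 4 0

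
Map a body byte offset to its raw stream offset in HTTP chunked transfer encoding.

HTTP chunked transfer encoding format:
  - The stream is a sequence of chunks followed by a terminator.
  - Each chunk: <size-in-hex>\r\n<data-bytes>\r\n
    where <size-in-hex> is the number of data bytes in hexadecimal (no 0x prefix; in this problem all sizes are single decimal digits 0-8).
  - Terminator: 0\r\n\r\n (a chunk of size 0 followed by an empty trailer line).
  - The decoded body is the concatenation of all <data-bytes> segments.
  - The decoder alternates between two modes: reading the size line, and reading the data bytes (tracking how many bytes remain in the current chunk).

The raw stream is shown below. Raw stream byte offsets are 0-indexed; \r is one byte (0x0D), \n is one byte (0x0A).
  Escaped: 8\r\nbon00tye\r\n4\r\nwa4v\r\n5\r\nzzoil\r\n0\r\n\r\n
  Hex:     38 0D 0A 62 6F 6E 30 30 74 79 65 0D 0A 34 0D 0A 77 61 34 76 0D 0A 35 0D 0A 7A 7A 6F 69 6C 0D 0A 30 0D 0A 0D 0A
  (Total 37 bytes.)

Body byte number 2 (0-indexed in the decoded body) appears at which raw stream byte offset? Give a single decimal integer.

Chunk 1: stream[0..1]='8' size=0x8=8, data at stream[3..11]='bon00tye' -> body[0..8], body so far='bon00tye'
Chunk 2: stream[13..14]='4' size=0x4=4, data at stream[16..20]='wa4v' -> body[8..12], body so far='bon00tyewa4v'
Chunk 3: stream[22..23]='5' size=0x5=5, data at stream[25..30]='zzoil' -> body[12..17], body so far='bon00tyewa4vzzoil'
Chunk 4: stream[32..33]='0' size=0 (terminator). Final body='bon00tyewa4vzzoil' (17 bytes)
Body byte 2 at stream offset 5

Answer: 5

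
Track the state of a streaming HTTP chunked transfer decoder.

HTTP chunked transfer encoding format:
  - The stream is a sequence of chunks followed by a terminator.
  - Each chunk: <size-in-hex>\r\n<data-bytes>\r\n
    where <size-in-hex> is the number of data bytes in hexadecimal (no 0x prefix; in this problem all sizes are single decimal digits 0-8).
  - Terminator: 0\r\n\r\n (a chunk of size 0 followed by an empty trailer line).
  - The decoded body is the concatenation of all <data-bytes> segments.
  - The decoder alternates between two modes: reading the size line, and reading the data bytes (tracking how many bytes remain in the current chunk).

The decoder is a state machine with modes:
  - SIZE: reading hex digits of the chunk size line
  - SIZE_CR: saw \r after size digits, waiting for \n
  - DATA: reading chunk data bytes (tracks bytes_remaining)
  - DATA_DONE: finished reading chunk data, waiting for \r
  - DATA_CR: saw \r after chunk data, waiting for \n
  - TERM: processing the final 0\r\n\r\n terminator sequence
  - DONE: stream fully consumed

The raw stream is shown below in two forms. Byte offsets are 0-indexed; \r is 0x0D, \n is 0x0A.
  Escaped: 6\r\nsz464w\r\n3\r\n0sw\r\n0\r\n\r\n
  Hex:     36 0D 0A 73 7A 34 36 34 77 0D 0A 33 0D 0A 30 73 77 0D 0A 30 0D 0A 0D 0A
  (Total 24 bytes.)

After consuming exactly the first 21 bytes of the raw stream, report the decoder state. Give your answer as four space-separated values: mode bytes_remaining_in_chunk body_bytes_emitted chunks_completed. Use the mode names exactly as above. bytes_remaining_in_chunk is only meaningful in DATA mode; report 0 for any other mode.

Byte 0 = '6': mode=SIZE remaining=0 emitted=0 chunks_done=0
Byte 1 = 0x0D: mode=SIZE_CR remaining=0 emitted=0 chunks_done=0
Byte 2 = 0x0A: mode=DATA remaining=6 emitted=0 chunks_done=0
Byte 3 = 's': mode=DATA remaining=5 emitted=1 chunks_done=0
Byte 4 = 'z': mode=DATA remaining=4 emitted=2 chunks_done=0
Byte 5 = '4': mode=DATA remaining=3 emitted=3 chunks_done=0
Byte 6 = '6': mode=DATA remaining=2 emitted=4 chunks_done=0
Byte 7 = '4': mode=DATA remaining=1 emitted=5 chunks_done=0
Byte 8 = 'w': mode=DATA_DONE remaining=0 emitted=6 chunks_done=0
Byte 9 = 0x0D: mode=DATA_CR remaining=0 emitted=6 chunks_done=0
Byte 10 = 0x0A: mode=SIZE remaining=0 emitted=6 chunks_done=1
Byte 11 = '3': mode=SIZE remaining=0 emitted=6 chunks_done=1
Byte 12 = 0x0D: mode=SIZE_CR remaining=0 emitted=6 chunks_done=1
Byte 13 = 0x0A: mode=DATA remaining=3 emitted=6 chunks_done=1
Byte 14 = '0': mode=DATA remaining=2 emitted=7 chunks_done=1
Byte 15 = 's': mode=DATA remaining=1 emitted=8 chunks_done=1
Byte 16 = 'w': mode=DATA_DONE remaining=0 emitted=9 chunks_done=1
Byte 17 = 0x0D: mode=DATA_CR remaining=0 emitted=9 chunks_done=1
Byte 18 = 0x0A: mode=SIZE remaining=0 emitted=9 chunks_done=2
Byte 19 = '0': mode=SIZE remaining=0 emitted=9 chunks_done=2
Byte 20 = 0x0D: mode=SIZE_CR remaining=0 emitted=9 chunks_done=2

Answer: SIZE_CR 0 9 2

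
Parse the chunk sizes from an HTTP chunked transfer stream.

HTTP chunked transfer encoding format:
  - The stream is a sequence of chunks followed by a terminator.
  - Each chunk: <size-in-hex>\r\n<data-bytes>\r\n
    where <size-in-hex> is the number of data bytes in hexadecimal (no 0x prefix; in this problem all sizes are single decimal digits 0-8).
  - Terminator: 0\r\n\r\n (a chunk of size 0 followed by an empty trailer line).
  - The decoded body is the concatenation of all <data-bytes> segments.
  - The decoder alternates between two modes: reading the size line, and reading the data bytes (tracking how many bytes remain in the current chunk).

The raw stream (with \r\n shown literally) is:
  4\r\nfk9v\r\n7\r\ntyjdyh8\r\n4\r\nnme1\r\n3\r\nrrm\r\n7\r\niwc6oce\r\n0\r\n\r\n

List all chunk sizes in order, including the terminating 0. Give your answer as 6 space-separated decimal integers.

Chunk 1: stream[0..1]='4' size=0x4=4, data at stream[3..7]='fk9v' -> body[0..4], body so far='fk9v'
Chunk 2: stream[9..10]='7' size=0x7=7, data at stream[12..19]='tyjdyh8' -> body[4..11], body so far='fk9vtyjdyh8'
Chunk 3: stream[21..22]='4' size=0x4=4, data at stream[24..28]='nme1' -> body[11..15], body so far='fk9vtyjdyh8nme1'
Chunk 4: stream[30..31]='3' size=0x3=3, data at stream[33..36]='rrm' -> body[15..18], body so far='fk9vtyjdyh8nme1rrm'
Chunk 5: stream[38..39]='7' size=0x7=7, data at stream[41..48]='iwc6oce' -> body[18..25], body so far='fk9vtyjdyh8nme1rrmiwc6oce'
Chunk 6: stream[50..51]='0' size=0 (terminator). Final body='fk9vtyjdyh8nme1rrmiwc6oce' (25 bytes)

Answer: 4 7 4 3 7 0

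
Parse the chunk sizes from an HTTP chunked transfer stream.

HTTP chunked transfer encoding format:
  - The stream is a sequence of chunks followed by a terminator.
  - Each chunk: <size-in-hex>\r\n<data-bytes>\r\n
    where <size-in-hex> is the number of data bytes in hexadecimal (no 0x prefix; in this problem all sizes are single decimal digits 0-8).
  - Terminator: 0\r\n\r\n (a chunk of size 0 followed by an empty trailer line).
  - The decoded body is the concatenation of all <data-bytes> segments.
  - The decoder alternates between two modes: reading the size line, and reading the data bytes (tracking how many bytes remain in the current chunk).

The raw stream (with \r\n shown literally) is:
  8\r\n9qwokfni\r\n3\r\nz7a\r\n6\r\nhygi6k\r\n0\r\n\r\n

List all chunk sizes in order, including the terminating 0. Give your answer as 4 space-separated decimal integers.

Chunk 1: stream[0..1]='8' size=0x8=8, data at stream[3..11]='9qwokfni' -> body[0..8], body so far='9qwokfni'
Chunk 2: stream[13..14]='3' size=0x3=3, data at stream[16..19]='z7a' -> body[8..11], body so far='9qwokfniz7a'
Chunk 3: stream[21..22]='6' size=0x6=6, data at stream[24..30]='hygi6k' -> body[11..17], body so far='9qwokfniz7ahygi6k'
Chunk 4: stream[32..33]='0' size=0 (terminator). Final body='9qwokfniz7ahygi6k' (17 bytes)

Answer: 8 3 6 0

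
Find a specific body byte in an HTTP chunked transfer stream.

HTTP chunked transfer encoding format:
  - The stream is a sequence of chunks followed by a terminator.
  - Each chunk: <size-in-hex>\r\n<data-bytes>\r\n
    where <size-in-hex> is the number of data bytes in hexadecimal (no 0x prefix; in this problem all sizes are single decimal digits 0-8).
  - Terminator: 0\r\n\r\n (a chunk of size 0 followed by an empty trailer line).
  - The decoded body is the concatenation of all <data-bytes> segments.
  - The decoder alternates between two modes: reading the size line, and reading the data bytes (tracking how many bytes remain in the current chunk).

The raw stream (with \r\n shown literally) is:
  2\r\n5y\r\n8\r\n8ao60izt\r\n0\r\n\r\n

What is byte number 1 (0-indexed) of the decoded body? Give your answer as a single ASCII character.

Chunk 1: stream[0..1]='2' size=0x2=2, data at stream[3..5]='5y' -> body[0..2], body so far='5y'
Chunk 2: stream[7..8]='8' size=0x8=8, data at stream[10..18]='8ao60izt' -> body[2..10], body so far='5y8ao60izt'
Chunk 3: stream[20..21]='0' size=0 (terminator). Final body='5y8ao60izt' (10 bytes)
Body byte 1 = 'y'

Answer: y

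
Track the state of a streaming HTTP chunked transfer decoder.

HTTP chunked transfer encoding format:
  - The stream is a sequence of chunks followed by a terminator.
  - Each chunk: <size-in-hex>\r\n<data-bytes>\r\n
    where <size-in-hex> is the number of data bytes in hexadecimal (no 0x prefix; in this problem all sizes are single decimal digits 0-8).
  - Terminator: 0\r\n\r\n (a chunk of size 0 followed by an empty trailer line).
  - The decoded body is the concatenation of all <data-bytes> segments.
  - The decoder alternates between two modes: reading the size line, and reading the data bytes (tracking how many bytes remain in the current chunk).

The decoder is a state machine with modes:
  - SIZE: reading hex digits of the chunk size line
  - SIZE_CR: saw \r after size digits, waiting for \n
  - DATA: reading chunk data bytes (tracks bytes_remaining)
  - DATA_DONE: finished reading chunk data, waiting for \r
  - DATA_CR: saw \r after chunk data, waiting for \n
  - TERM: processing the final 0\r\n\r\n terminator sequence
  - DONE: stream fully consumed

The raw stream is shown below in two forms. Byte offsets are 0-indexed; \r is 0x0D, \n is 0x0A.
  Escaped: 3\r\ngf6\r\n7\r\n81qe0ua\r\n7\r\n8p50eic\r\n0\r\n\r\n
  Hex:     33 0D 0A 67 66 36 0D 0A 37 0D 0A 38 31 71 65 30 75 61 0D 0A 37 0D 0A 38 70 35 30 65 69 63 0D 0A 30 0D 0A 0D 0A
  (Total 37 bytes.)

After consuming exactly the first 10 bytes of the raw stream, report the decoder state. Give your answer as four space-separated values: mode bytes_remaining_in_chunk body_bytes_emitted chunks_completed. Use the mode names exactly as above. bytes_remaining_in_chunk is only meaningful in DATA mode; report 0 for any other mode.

Answer: SIZE_CR 0 3 1

Derivation:
Byte 0 = '3': mode=SIZE remaining=0 emitted=0 chunks_done=0
Byte 1 = 0x0D: mode=SIZE_CR remaining=0 emitted=0 chunks_done=0
Byte 2 = 0x0A: mode=DATA remaining=3 emitted=0 chunks_done=0
Byte 3 = 'g': mode=DATA remaining=2 emitted=1 chunks_done=0
Byte 4 = 'f': mode=DATA remaining=1 emitted=2 chunks_done=0
Byte 5 = '6': mode=DATA_DONE remaining=0 emitted=3 chunks_done=0
Byte 6 = 0x0D: mode=DATA_CR remaining=0 emitted=3 chunks_done=0
Byte 7 = 0x0A: mode=SIZE remaining=0 emitted=3 chunks_done=1
Byte 8 = '7': mode=SIZE remaining=0 emitted=3 chunks_done=1
Byte 9 = 0x0D: mode=SIZE_CR remaining=0 emitted=3 chunks_done=1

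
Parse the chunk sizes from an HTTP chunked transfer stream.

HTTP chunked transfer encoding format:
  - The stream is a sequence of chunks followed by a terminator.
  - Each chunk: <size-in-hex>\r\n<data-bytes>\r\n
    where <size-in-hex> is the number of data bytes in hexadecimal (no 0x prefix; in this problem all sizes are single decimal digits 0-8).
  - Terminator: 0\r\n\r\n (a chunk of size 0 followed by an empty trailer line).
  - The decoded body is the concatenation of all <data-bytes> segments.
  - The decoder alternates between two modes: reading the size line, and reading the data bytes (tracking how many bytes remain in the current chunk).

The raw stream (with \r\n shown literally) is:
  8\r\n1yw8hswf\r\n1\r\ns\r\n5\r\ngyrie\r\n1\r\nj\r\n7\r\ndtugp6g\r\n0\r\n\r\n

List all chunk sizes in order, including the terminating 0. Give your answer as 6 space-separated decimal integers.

Answer: 8 1 5 1 7 0

Derivation:
Chunk 1: stream[0..1]='8' size=0x8=8, data at stream[3..11]='1yw8hswf' -> body[0..8], body so far='1yw8hswf'
Chunk 2: stream[13..14]='1' size=0x1=1, data at stream[16..17]='s' -> body[8..9], body so far='1yw8hswfs'
Chunk 3: stream[19..20]='5' size=0x5=5, data at stream[22..27]='gyrie' -> body[9..14], body so far='1yw8hswfsgyrie'
Chunk 4: stream[29..30]='1' size=0x1=1, data at stream[32..33]='j' -> body[14..15], body so far='1yw8hswfsgyriej'
Chunk 5: stream[35..36]='7' size=0x7=7, data at stream[38..45]='dtugp6g' -> body[15..22], body so far='1yw8hswfsgyriejdtugp6g'
Chunk 6: stream[47..48]='0' size=0 (terminator). Final body='1yw8hswfsgyriejdtugp6g' (22 bytes)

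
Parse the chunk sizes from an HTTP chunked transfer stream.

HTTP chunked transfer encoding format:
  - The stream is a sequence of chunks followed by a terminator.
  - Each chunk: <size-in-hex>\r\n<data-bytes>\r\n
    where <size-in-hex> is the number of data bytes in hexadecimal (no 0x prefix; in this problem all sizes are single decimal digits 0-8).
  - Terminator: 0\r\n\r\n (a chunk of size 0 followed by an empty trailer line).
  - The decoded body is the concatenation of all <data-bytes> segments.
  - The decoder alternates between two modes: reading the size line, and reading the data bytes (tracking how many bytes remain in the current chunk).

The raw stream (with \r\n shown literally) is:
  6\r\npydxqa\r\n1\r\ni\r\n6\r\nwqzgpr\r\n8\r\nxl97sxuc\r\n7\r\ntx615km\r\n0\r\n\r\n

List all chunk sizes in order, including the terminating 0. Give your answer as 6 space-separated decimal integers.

Chunk 1: stream[0..1]='6' size=0x6=6, data at stream[3..9]='pydxqa' -> body[0..6], body so far='pydxqa'
Chunk 2: stream[11..12]='1' size=0x1=1, data at stream[14..15]='i' -> body[6..7], body so far='pydxqai'
Chunk 3: stream[17..18]='6' size=0x6=6, data at stream[20..26]='wqzgpr' -> body[7..13], body so far='pydxqaiwqzgpr'
Chunk 4: stream[28..29]='8' size=0x8=8, data at stream[31..39]='xl97sxuc' -> body[13..21], body so far='pydxqaiwqzgprxl97sxuc'
Chunk 5: stream[41..42]='7' size=0x7=7, data at stream[44..51]='tx615km' -> body[21..28], body so far='pydxqaiwqzgprxl97sxuctx615km'
Chunk 6: stream[53..54]='0' size=0 (terminator). Final body='pydxqaiwqzgprxl97sxuctx615km' (28 bytes)

Answer: 6 1 6 8 7 0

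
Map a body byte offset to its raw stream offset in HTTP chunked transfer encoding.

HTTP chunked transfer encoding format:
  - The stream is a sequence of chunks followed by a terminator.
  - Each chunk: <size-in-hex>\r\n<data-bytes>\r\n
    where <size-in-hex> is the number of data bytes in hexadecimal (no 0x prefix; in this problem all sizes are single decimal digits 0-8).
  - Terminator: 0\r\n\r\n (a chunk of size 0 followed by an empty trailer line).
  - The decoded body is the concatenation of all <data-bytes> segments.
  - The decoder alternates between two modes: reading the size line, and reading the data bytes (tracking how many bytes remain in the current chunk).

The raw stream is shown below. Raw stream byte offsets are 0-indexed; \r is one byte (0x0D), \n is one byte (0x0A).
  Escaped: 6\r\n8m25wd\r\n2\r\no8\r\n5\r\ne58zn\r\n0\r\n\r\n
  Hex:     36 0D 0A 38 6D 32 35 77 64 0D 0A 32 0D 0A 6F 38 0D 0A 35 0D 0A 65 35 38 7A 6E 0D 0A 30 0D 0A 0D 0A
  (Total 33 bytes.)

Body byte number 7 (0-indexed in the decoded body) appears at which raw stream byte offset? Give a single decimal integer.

Chunk 1: stream[0..1]='6' size=0x6=6, data at stream[3..9]='8m25wd' -> body[0..6], body so far='8m25wd'
Chunk 2: stream[11..12]='2' size=0x2=2, data at stream[14..16]='o8' -> body[6..8], body so far='8m25wdo8'
Chunk 3: stream[18..19]='5' size=0x5=5, data at stream[21..26]='e58zn' -> body[8..13], body so far='8m25wdo8e58zn'
Chunk 4: stream[28..29]='0' size=0 (terminator). Final body='8m25wdo8e58zn' (13 bytes)
Body byte 7 at stream offset 15

Answer: 15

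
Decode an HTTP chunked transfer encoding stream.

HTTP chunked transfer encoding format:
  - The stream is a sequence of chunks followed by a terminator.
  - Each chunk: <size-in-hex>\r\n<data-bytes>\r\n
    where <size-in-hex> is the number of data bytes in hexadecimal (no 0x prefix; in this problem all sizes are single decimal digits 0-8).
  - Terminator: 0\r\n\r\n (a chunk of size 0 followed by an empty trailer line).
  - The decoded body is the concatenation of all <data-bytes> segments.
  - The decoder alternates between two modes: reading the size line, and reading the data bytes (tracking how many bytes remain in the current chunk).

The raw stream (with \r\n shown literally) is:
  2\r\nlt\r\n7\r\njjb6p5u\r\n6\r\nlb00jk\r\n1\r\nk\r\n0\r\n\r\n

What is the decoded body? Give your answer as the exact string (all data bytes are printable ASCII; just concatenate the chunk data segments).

Answer: ltjjb6p5ulb00jkk

Derivation:
Chunk 1: stream[0..1]='2' size=0x2=2, data at stream[3..5]='lt' -> body[0..2], body so far='lt'
Chunk 2: stream[7..8]='7' size=0x7=7, data at stream[10..17]='jjb6p5u' -> body[2..9], body so far='ltjjb6p5u'
Chunk 3: stream[19..20]='6' size=0x6=6, data at stream[22..28]='lb00jk' -> body[9..15], body so far='ltjjb6p5ulb00jk'
Chunk 4: stream[30..31]='1' size=0x1=1, data at stream[33..34]='k' -> body[15..16], body so far='ltjjb6p5ulb00jkk'
Chunk 5: stream[36..37]='0' size=0 (terminator). Final body='ltjjb6p5ulb00jkk' (16 bytes)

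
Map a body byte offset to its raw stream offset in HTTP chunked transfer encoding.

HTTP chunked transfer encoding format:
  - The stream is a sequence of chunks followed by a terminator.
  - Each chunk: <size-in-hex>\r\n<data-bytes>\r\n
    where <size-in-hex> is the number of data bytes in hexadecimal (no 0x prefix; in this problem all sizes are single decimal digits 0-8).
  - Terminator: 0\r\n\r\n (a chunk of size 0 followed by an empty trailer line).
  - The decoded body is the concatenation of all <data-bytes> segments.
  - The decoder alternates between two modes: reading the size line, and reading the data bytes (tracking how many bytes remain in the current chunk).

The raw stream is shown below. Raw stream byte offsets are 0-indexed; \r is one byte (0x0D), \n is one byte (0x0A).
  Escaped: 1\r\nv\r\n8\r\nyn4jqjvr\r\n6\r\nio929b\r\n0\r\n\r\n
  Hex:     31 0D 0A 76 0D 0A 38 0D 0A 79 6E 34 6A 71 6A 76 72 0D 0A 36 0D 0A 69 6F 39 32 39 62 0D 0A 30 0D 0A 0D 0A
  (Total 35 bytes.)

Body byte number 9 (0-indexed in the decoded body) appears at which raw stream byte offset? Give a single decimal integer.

Answer: 22

Derivation:
Chunk 1: stream[0..1]='1' size=0x1=1, data at stream[3..4]='v' -> body[0..1], body so far='v'
Chunk 2: stream[6..7]='8' size=0x8=8, data at stream[9..17]='yn4jqjvr' -> body[1..9], body so far='vyn4jqjvr'
Chunk 3: stream[19..20]='6' size=0x6=6, data at stream[22..28]='io929b' -> body[9..15], body so far='vyn4jqjvrio929b'
Chunk 4: stream[30..31]='0' size=0 (terminator). Final body='vyn4jqjvrio929b' (15 bytes)
Body byte 9 at stream offset 22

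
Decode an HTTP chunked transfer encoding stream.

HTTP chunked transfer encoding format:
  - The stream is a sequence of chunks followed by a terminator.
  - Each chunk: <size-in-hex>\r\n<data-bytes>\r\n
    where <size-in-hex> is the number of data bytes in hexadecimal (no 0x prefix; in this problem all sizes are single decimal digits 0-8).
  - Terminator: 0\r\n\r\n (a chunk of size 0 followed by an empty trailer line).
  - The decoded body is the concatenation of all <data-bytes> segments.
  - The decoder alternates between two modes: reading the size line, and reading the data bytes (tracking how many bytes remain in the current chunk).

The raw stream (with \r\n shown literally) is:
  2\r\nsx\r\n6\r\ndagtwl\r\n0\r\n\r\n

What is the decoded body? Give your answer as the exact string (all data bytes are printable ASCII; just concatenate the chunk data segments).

Answer: sxdagtwl

Derivation:
Chunk 1: stream[0..1]='2' size=0x2=2, data at stream[3..5]='sx' -> body[0..2], body so far='sx'
Chunk 2: stream[7..8]='6' size=0x6=6, data at stream[10..16]='dagtwl' -> body[2..8], body so far='sxdagtwl'
Chunk 3: stream[18..19]='0' size=0 (terminator). Final body='sxdagtwl' (8 bytes)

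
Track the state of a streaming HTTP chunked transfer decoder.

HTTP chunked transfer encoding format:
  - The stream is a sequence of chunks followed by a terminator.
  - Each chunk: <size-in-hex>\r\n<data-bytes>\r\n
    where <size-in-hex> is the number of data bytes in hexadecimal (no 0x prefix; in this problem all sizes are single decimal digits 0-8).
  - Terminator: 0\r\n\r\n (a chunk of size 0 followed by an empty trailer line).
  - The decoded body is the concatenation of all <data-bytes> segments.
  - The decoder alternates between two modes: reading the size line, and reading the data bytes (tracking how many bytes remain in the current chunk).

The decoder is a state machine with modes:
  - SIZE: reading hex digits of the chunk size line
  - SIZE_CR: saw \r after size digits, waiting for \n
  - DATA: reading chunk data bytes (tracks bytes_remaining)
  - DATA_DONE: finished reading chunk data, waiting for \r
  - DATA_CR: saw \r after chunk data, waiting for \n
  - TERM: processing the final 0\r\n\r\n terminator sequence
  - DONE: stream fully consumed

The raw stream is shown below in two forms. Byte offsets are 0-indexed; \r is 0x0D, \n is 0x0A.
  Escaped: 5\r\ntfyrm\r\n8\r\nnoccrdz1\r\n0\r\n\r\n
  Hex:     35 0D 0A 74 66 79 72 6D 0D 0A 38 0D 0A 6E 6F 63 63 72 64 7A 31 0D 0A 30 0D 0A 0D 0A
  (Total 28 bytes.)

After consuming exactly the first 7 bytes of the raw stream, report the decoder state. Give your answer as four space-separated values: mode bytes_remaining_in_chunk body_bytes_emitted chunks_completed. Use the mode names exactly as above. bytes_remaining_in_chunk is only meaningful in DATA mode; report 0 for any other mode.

Byte 0 = '5': mode=SIZE remaining=0 emitted=0 chunks_done=0
Byte 1 = 0x0D: mode=SIZE_CR remaining=0 emitted=0 chunks_done=0
Byte 2 = 0x0A: mode=DATA remaining=5 emitted=0 chunks_done=0
Byte 3 = 't': mode=DATA remaining=4 emitted=1 chunks_done=0
Byte 4 = 'f': mode=DATA remaining=3 emitted=2 chunks_done=0
Byte 5 = 'y': mode=DATA remaining=2 emitted=3 chunks_done=0
Byte 6 = 'r': mode=DATA remaining=1 emitted=4 chunks_done=0

Answer: DATA 1 4 0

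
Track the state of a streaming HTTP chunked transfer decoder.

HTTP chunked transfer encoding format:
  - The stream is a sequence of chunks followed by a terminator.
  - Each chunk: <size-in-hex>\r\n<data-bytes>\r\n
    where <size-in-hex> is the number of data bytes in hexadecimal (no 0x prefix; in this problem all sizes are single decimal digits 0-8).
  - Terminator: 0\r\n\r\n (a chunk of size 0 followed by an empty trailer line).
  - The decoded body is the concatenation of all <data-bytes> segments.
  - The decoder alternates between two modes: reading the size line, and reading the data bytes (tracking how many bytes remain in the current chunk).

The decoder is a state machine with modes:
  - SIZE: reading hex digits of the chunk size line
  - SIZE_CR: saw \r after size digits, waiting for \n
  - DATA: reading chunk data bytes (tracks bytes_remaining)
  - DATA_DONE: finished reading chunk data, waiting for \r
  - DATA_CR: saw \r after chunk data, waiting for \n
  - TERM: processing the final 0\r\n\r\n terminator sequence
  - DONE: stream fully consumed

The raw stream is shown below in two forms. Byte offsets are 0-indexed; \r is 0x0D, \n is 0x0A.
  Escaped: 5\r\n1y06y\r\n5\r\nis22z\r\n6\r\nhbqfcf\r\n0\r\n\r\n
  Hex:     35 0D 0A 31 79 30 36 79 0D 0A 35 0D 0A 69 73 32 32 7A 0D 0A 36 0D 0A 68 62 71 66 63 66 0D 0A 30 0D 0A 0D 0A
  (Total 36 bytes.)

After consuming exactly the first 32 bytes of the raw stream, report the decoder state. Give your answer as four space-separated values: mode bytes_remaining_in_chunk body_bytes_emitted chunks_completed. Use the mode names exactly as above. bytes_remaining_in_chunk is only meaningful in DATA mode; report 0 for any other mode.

Byte 0 = '5': mode=SIZE remaining=0 emitted=0 chunks_done=0
Byte 1 = 0x0D: mode=SIZE_CR remaining=0 emitted=0 chunks_done=0
Byte 2 = 0x0A: mode=DATA remaining=5 emitted=0 chunks_done=0
Byte 3 = '1': mode=DATA remaining=4 emitted=1 chunks_done=0
Byte 4 = 'y': mode=DATA remaining=3 emitted=2 chunks_done=0
Byte 5 = '0': mode=DATA remaining=2 emitted=3 chunks_done=0
Byte 6 = '6': mode=DATA remaining=1 emitted=4 chunks_done=0
Byte 7 = 'y': mode=DATA_DONE remaining=0 emitted=5 chunks_done=0
Byte 8 = 0x0D: mode=DATA_CR remaining=0 emitted=5 chunks_done=0
Byte 9 = 0x0A: mode=SIZE remaining=0 emitted=5 chunks_done=1
Byte 10 = '5': mode=SIZE remaining=0 emitted=5 chunks_done=1
Byte 11 = 0x0D: mode=SIZE_CR remaining=0 emitted=5 chunks_done=1
Byte 12 = 0x0A: mode=DATA remaining=5 emitted=5 chunks_done=1
Byte 13 = 'i': mode=DATA remaining=4 emitted=6 chunks_done=1
Byte 14 = 's': mode=DATA remaining=3 emitted=7 chunks_done=1
Byte 15 = '2': mode=DATA remaining=2 emitted=8 chunks_done=1
Byte 16 = '2': mode=DATA remaining=1 emitted=9 chunks_done=1
Byte 17 = 'z': mode=DATA_DONE remaining=0 emitted=10 chunks_done=1
Byte 18 = 0x0D: mode=DATA_CR remaining=0 emitted=10 chunks_done=1
Byte 19 = 0x0A: mode=SIZE remaining=0 emitted=10 chunks_done=2
Byte 20 = '6': mode=SIZE remaining=0 emitted=10 chunks_done=2
Byte 21 = 0x0D: mode=SIZE_CR remaining=0 emitted=10 chunks_done=2
Byte 22 = 0x0A: mode=DATA remaining=6 emitted=10 chunks_done=2
Byte 23 = 'h': mode=DATA remaining=5 emitted=11 chunks_done=2
Byte 24 = 'b': mode=DATA remaining=4 emitted=12 chunks_done=2
Byte 25 = 'q': mode=DATA remaining=3 emitted=13 chunks_done=2
Byte 26 = 'f': mode=DATA remaining=2 emitted=14 chunks_done=2
Byte 27 = 'c': mode=DATA remaining=1 emitted=15 chunks_done=2
Byte 28 = 'f': mode=DATA_DONE remaining=0 emitted=16 chunks_done=2
Byte 29 = 0x0D: mode=DATA_CR remaining=0 emitted=16 chunks_done=2
Byte 30 = 0x0A: mode=SIZE remaining=0 emitted=16 chunks_done=3
Byte 31 = '0': mode=SIZE remaining=0 emitted=16 chunks_done=3

Answer: SIZE 0 16 3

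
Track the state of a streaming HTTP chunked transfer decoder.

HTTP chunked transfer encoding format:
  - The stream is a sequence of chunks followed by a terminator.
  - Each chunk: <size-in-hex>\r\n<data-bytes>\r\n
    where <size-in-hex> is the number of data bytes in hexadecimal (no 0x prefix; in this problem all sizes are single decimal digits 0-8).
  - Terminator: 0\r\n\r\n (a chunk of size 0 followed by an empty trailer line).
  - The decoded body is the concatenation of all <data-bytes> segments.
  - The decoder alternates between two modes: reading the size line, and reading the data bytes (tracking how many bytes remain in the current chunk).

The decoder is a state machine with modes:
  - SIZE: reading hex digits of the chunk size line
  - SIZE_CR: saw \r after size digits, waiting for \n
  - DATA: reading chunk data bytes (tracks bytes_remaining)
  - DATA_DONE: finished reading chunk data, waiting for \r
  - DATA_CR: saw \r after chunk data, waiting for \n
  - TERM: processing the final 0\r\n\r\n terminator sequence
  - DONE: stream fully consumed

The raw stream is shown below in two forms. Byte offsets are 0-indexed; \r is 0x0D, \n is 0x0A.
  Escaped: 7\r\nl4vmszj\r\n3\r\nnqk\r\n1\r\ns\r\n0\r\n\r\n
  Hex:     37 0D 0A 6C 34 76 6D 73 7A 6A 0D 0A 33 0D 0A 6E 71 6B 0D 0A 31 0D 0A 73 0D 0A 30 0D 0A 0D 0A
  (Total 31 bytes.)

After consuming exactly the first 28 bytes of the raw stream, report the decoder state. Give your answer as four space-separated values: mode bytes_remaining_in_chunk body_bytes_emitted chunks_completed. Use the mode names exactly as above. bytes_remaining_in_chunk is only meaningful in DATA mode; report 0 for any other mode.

Byte 0 = '7': mode=SIZE remaining=0 emitted=0 chunks_done=0
Byte 1 = 0x0D: mode=SIZE_CR remaining=0 emitted=0 chunks_done=0
Byte 2 = 0x0A: mode=DATA remaining=7 emitted=0 chunks_done=0
Byte 3 = 'l': mode=DATA remaining=6 emitted=1 chunks_done=0
Byte 4 = '4': mode=DATA remaining=5 emitted=2 chunks_done=0
Byte 5 = 'v': mode=DATA remaining=4 emitted=3 chunks_done=0
Byte 6 = 'm': mode=DATA remaining=3 emitted=4 chunks_done=0
Byte 7 = 's': mode=DATA remaining=2 emitted=5 chunks_done=0
Byte 8 = 'z': mode=DATA remaining=1 emitted=6 chunks_done=0
Byte 9 = 'j': mode=DATA_DONE remaining=0 emitted=7 chunks_done=0
Byte 10 = 0x0D: mode=DATA_CR remaining=0 emitted=7 chunks_done=0
Byte 11 = 0x0A: mode=SIZE remaining=0 emitted=7 chunks_done=1
Byte 12 = '3': mode=SIZE remaining=0 emitted=7 chunks_done=1
Byte 13 = 0x0D: mode=SIZE_CR remaining=0 emitted=7 chunks_done=1
Byte 14 = 0x0A: mode=DATA remaining=3 emitted=7 chunks_done=1
Byte 15 = 'n': mode=DATA remaining=2 emitted=8 chunks_done=1
Byte 16 = 'q': mode=DATA remaining=1 emitted=9 chunks_done=1
Byte 17 = 'k': mode=DATA_DONE remaining=0 emitted=10 chunks_done=1
Byte 18 = 0x0D: mode=DATA_CR remaining=0 emitted=10 chunks_done=1
Byte 19 = 0x0A: mode=SIZE remaining=0 emitted=10 chunks_done=2
Byte 20 = '1': mode=SIZE remaining=0 emitted=10 chunks_done=2
Byte 21 = 0x0D: mode=SIZE_CR remaining=0 emitted=10 chunks_done=2
Byte 22 = 0x0A: mode=DATA remaining=1 emitted=10 chunks_done=2
Byte 23 = 's': mode=DATA_DONE remaining=0 emitted=11 chunks_done=2
Byte 24 = 0x0D: mode=DATA_CR remaining=0 emitted=11 chunks_done=2
Byte 25 = 0x0A: mode=SIZE remaining=0 emitted=11 chunks_done=3
Byte 26 = '0': mode=SIZE remaining=0 emitted=11 chunks_done=3
Byte 27 = 0x0D: mode=SIZE_CR remaining=0 emitted=11 chunks_done=3

Answer: SIZE_CR 0 11 3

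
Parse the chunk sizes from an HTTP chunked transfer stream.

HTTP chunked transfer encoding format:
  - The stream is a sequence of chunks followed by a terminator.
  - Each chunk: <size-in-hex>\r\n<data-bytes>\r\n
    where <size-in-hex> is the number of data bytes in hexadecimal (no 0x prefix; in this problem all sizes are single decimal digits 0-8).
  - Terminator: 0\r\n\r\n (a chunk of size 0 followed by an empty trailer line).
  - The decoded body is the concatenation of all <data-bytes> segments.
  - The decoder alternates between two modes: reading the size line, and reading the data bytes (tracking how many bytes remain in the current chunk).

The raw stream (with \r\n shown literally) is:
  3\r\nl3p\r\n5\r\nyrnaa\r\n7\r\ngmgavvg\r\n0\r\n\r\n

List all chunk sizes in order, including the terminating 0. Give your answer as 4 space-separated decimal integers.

Chunk 1: stream[0..1]='3' size=0x3=3, data at stream[3..6]='l3p' -> body[0..3], body so far='l3p'
Chunk 2: stream[8..9]='5' size=0x5=5, data at stream[11..16]='yrnaa' -> body[3..8], body so far='l3pyrnaa'
Chunk 3: stream[18..19]='7' size=0x7=7, data at stream[21..28]='gmgavvg' -> body[8..15], body so far='l3pyrnaagmgavvg'
Chunk 4: stream[30..31]='0' size=0 (terminator). Final body='l3pyrnaagmgavvg' (15 bytes)

Answer: 3 5 7 0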